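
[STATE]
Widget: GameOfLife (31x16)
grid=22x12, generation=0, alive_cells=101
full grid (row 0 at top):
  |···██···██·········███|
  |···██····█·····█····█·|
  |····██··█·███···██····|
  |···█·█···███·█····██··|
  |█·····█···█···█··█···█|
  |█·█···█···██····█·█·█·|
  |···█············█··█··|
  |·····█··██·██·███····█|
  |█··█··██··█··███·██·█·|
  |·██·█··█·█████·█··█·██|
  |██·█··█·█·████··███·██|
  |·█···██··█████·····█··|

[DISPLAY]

Gen: 0                         
···██···██·········███         
···██····█·····█····█·         
····██··█·███···██····         
···█·█···███·█····██··         
█·····█···█···█··█···█         
█·█···█···██····█·█·█·         
···█············█··█··         
·····█··██·██·███····█         
█··█··██··█··███·██·█·         
·██·█··█·█████·█··█·██         
██·█··█·█·████··███·██         
·█···██··█████·····█··         
                               
                               
                               


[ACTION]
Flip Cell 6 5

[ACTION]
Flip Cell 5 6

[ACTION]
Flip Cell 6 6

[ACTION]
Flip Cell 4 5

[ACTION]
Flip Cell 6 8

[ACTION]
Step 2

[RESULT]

Gen: 2                         
···················█·█         
····█···██······█····█         
············█··██·····         
····█·█·····██··█·····         
····███···███··█····█·         
···█·····████··██·█··█         
····█·······█··██····█         
··█······████········█         
··██···█████·····██·█·         
·█·················█··         
█·██····█·······█···█·         
█████████·······█··██·         
                               
                               
                               


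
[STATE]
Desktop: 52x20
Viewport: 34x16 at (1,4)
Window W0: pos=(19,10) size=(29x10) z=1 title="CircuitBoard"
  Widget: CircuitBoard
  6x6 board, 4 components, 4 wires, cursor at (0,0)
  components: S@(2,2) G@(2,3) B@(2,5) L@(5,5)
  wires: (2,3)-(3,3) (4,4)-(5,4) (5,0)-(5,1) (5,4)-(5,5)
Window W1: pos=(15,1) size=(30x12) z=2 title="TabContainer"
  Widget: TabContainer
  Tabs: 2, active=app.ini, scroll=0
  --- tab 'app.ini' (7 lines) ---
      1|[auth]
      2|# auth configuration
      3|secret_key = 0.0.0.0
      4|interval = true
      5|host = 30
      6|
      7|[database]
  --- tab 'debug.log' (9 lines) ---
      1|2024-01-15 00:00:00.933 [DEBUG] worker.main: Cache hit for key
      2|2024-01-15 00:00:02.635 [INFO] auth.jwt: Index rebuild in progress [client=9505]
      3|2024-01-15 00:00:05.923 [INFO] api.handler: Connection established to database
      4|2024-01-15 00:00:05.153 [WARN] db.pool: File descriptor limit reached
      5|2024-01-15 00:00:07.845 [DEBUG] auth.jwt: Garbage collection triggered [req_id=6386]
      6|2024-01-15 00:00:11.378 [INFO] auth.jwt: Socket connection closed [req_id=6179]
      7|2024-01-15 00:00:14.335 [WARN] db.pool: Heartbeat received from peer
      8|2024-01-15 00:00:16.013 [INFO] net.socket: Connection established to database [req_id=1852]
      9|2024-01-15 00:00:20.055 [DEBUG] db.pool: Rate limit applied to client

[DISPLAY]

              ┃[app.ini]│ debug.lo
              ┃───────────────────
              ┃[auth]             
              ┃# auth configuratio
              ┃secret_key = 0.0.0.
              ┃interval = true    
              ┃host = 30          
              ┃                   
              ┗━━━━━━━━━━━━━━━━━━━
                  ┃   0 1 2 3 4 5 
                  ┃0  [.]         
                  ┃               
                  ┃1              
                  ┃               
                  ┃2           S  
                  ┗━━━━━━━━━━━━━━━


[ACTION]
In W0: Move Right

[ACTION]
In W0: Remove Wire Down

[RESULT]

              ┃[app.ini]│ debug.lo
              ┃───────────────────
              ┃[auth]             
              ┃# auth configuratio
              ┃secret_key = 0.0.0.
              ┃interval = true    
              ┃host = 30          
              ┃                   
              ┗━━━━━━━━━━━━━━━━━━━
                  ┃   0 1 2 3 4 5 
                  ┃0      [.]     
                  ┃               
                  ┃1              
                  ┃               
                  ┃2           S  
                  ┗━━━━━━━━━━━━━━━


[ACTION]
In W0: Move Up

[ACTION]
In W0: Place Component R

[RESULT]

              ┃[app.ini]│ debug.lo
              ┃───────────────────
              ┃[auth]             
              ┃# auth configuratio
              ┃secret_key = 0.0.0.
              ┃interval = true    
              ┃host = 30          
              ┃                   
              ┗━━━━━━━━━━━━━━━━━━━
                  ┃   0 1 2 3 4 5 
                  ┃0      [R]     
                  ┃               
                  ┃1              
                  ┃               
                  ┃2           S  
                  ┗━━━━━━━━━━━━━━━


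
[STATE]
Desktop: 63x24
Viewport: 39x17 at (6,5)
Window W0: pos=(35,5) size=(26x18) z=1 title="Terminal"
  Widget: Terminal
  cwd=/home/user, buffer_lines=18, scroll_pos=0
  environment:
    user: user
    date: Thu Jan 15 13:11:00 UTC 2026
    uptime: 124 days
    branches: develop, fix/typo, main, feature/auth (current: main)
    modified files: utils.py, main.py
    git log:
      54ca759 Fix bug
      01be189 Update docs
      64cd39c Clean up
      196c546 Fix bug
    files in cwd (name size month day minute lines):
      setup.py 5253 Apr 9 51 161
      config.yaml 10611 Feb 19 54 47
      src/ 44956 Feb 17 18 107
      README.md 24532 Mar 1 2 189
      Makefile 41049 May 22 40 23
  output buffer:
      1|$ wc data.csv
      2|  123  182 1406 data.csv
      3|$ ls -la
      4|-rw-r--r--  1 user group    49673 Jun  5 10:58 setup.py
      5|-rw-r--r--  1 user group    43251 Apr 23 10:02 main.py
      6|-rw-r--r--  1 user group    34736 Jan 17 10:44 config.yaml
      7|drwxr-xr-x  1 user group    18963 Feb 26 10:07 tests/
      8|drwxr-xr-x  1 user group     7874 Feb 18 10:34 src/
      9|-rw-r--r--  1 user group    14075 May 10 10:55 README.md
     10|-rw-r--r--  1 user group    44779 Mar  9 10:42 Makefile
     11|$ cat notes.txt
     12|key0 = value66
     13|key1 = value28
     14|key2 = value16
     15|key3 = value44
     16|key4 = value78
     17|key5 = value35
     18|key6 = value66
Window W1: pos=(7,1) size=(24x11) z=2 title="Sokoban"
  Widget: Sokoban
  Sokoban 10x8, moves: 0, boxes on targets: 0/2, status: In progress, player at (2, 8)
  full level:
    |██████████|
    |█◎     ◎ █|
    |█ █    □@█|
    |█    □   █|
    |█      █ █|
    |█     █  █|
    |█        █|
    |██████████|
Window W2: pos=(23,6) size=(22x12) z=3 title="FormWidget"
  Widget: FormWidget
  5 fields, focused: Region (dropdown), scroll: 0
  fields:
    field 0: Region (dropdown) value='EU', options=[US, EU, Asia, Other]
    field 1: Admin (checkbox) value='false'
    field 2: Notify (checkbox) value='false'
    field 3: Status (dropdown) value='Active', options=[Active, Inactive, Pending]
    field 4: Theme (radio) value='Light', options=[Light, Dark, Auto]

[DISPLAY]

 ┃█◎     ◎ █            ┃    ┏━━━━━━━━━
 ┃█ █    □@█     ┏━━━━━━━━━━━━━━━━━━━━┓
 ┃█    □   █     ┃ FormWidget         ┃
 ┃█      █ █     ┠────────────────────┨
 ┃█     █  █     ┃> Region:     [EU ▼]┃
 ┃█        █     ┃  Admin:      [ ]   ┃
 ┗━━━━━━━━━━━━━━━┃  Notify:     [ ]   ┃
                 ┃  Status:     [Act▼]┃
                 ┃  Theme:      (●) Li┃
                 ┃                    ┃
                 ┃                    ┃
                 ┃                    ┃
                 ┗━━━━━━━━━━━━━━━━━━━━┛
                             ┃$ cat not
                             ┃key0 = va
                             ┃key1 = va
                             ┃key2 = va


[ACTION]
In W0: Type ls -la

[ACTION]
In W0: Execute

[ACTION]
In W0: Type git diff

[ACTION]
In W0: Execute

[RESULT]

 ┃█◎     ◎ █            ┃    ┏━━━━━━━━━
 ┃█ █    □@█     ┏━━━━━━━━━━━━━━━━━━━━┓
 ┃█    □   █     ┃ FormWidget         ┃
 ┃█      █ █     ┠────────────────────┨
 ┃█     █  █     ┃> Region:     [EU ▼]┃
 ┃█        █     ┃  Admin:      [ ]   ┃
 ┗━━━━━━━━━━━━━━━┃  Notify:     [ ]   ┃
                 ┃  Status:     [Act▼]┃
                 ┃  Theme:      (●) Li┃
                 ┃                    ┃
                 ┃                    ┃
                 ┃                    ┃
                 ┗━━━━━━━━━━━━━━━━━━━━┛
                             ┃@@ -1,3 +
                             ┃+# update
                             ┃ import s
                             ┃$ █      


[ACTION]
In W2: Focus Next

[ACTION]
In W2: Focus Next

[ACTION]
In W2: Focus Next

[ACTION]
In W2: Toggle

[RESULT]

 ┃█◎     ◎ █            ┃    ┏━━━━━━━━━
 ┃█ █    □@█     ┏━━━━━━━━━━━━━━━━━━━━┓
 ┃█    □   █     ┃ FormWidget         ┃
 ┃█      █ █     ┠────────────────────┨
 ┃█     █  █     ┃  Region:     [EU ▼]┃
 ┃█        █     ┃  Admin:      [ ]   ┃
 ┗━━━━━━━━━━━━━━━┃  Notify:     [ ]   ┃
                 ┃> Status:     [Act▼]┃
                 ┃  Theme:      (●) Li┃
                 ┃                    ┃
                 ┃                    ┃
                 ┃                    ┃
                 ┗━━━━━━━━━━━━━━━━━━━━┛
                             ┃@@ -1,3 +
                             ┃+# update
                             ┃ import s
                             ┃$ █      


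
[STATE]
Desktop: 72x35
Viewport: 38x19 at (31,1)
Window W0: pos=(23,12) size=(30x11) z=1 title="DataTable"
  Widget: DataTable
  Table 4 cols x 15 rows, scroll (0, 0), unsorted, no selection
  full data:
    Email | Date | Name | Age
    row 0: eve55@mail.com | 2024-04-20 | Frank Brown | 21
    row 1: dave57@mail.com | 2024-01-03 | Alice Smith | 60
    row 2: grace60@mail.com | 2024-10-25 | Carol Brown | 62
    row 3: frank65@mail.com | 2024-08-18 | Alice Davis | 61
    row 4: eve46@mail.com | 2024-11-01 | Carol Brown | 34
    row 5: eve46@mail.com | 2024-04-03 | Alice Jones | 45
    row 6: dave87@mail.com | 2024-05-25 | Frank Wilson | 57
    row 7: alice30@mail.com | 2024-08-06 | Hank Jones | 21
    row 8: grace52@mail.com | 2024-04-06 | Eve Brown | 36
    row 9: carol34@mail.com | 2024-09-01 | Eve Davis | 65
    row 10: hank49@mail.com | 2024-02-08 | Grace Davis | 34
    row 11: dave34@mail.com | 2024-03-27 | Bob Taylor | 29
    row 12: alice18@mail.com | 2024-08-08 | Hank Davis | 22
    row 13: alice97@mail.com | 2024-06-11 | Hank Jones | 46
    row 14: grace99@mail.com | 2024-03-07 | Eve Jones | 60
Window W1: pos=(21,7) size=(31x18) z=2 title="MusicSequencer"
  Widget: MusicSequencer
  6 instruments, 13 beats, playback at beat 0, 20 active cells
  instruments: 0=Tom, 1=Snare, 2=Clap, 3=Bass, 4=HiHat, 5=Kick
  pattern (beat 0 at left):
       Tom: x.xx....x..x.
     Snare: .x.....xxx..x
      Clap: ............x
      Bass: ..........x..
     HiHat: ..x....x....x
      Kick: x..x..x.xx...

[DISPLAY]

                                      
                                      
                                      
                                      
                                      
                                      
━━━━━━━━━━━━━━━━━━━━┓                 
uencer              ┃                 
────────────────────┨                 
3456789012          ┃                 
█····█··█·          ┃                 
····███··█          ┃┓                
·········█          ┃┃                
·······█··          ┃┨                
····█····█          ┃┃                
█··█·██···          ┃┃                
                    ┃┃                
                    ┃┃                
                    ┃┃                


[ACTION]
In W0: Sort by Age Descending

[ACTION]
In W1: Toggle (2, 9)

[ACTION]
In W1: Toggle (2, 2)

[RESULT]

                                      
                                      
                                      
                                      
                                      
                                      
━━━━━━━━━━━━━━━━━━━━┓                 
uencer              ┃                 
────────────────────┨                 
3456789012          ┃                 
█····█··█·          ┃                 
····███··█          ┃┓                
······█··█          ┃┃                
·······█··          ┃┨                
····█····█          ┃┃                
█··█·██···          ┃┃                
                    ┃┃                
                    ┃┃                
                    ┃┃                


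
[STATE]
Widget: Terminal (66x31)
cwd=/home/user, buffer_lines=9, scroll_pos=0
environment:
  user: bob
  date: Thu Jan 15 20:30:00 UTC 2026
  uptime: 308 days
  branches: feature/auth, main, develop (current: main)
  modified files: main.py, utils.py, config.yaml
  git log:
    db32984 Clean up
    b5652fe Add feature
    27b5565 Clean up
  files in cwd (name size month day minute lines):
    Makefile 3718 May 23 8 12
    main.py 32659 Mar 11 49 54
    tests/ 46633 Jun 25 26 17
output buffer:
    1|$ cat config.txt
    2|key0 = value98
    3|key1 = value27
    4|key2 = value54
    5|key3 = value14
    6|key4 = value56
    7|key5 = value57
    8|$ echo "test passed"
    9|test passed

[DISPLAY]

$ cat config.txt                                                  
key0 = value98                                                    
key1 = value27                                                    
key2 = value54                                                    
key3 = value14                                                    
key4 = value56                                                    
key5 = value57                                                    
$ echo "test passed"                                              
test passed                                                       
$ █                                                               
                                                                  
                                                                  
                                                                  
                                                                  
                                                                  
                                                                  
                                                                  
                                                                  
                                                                  
                                                                  
                                                                  
                                                                  
                                                                  
                                                                  
                                                                  
                                                                  
                                                                  
                                                                  
                                                                  
                                                                  
                                                                  


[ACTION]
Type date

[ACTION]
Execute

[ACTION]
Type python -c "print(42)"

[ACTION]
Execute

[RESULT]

$ cat config.txt                                                  
key0 = value98                                                    
key1 = value27                                                    
key2 = value54                                                    
key3 = value14                                                    
key4 = value56                                                    
key5 = value57                                                    
$ echo "test passed"                                              
test passed                                                       
$ date                                                            
Thu Jan 15 20:30:00 UTC 2026                                      
$ python -c "print(42)"                                           
42                                                                
$ █                                                               
                                                                  
                                                                  
                                                                  
                                                                  
                                                                  
                                                                  
                                                                  
                                                                  
                                                                  
                                                                  
                                                                  
                                                                  
                                                                  
                                                                  
                                                                  
                                                                  
                                                                  


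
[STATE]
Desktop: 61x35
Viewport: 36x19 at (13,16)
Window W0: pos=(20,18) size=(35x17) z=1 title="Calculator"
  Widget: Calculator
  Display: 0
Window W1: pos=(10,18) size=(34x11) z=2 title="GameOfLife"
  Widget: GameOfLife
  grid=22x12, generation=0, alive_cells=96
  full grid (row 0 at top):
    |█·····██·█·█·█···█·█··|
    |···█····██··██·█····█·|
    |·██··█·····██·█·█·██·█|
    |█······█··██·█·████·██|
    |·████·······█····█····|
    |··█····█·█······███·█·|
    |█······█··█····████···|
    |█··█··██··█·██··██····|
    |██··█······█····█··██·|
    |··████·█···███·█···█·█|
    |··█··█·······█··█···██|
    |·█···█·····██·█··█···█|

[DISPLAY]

                                    
                                    
━━━━━━━━━━━━━━━━━━━━━━━━━━━━━━┓━━━━━
ameOfLife                     ┃     
──────────────────────────────┨─────
n: 0                          ┃     
·····█··██·█·████·██          ┃     
███·······█····█····          ┃     
█····█·█······███·█·          ┃     
·····█··█····████···          ┃     
·█··██··█·██··██····          ┃     
··█······█····█··██·          ┃     
━━━━━━━━━━━━━━━━━━━━━━━━━━━━━━┛     
       ┃│ 0 │ . │ = │ + │           
       ┃├───┼───┼───┼───┤           
       ┃│ C │ MC│ MR│ M+│           
       ┃└───┴───┴───┴───┘           
       ┃                            
       ┗━━━━━━━━━━━━━━━━━━━━━━━━━━━━


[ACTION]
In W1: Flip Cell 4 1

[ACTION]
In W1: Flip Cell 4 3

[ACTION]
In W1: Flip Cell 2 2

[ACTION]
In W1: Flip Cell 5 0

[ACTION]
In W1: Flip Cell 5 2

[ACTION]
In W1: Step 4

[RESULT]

                                    
                                    
━━━━━━━━━━━━━━━━━━━━━━━━━━━━━━┓━━━━━
ameOfLife                     ┃     
──────────────────────────────┨─────
n: 4                          ┃     
······█·██·······██·          ┃     
····█·█······█████··          ┃     
█···█····█·██·█···█·          ┃     
····██·██··██····██·          ┃     
█···█·██··███·█···█·          ┃     
··██··█·········██··          ┃     
━━━━━━━━━━━━━━━━━━━━━━━━━━━━━━┛     
       ┃│ 0 │ . │ = │ + │           
       ┃├───┼───┼───┼───┤           
       ┃│ C │ MC│ MR│ M+│           
       ┃└───┴───┴───┴───┘           
       ┃                            
       ┗━━━━━━━━━━━━━━━━━━━━━━━━━━━━


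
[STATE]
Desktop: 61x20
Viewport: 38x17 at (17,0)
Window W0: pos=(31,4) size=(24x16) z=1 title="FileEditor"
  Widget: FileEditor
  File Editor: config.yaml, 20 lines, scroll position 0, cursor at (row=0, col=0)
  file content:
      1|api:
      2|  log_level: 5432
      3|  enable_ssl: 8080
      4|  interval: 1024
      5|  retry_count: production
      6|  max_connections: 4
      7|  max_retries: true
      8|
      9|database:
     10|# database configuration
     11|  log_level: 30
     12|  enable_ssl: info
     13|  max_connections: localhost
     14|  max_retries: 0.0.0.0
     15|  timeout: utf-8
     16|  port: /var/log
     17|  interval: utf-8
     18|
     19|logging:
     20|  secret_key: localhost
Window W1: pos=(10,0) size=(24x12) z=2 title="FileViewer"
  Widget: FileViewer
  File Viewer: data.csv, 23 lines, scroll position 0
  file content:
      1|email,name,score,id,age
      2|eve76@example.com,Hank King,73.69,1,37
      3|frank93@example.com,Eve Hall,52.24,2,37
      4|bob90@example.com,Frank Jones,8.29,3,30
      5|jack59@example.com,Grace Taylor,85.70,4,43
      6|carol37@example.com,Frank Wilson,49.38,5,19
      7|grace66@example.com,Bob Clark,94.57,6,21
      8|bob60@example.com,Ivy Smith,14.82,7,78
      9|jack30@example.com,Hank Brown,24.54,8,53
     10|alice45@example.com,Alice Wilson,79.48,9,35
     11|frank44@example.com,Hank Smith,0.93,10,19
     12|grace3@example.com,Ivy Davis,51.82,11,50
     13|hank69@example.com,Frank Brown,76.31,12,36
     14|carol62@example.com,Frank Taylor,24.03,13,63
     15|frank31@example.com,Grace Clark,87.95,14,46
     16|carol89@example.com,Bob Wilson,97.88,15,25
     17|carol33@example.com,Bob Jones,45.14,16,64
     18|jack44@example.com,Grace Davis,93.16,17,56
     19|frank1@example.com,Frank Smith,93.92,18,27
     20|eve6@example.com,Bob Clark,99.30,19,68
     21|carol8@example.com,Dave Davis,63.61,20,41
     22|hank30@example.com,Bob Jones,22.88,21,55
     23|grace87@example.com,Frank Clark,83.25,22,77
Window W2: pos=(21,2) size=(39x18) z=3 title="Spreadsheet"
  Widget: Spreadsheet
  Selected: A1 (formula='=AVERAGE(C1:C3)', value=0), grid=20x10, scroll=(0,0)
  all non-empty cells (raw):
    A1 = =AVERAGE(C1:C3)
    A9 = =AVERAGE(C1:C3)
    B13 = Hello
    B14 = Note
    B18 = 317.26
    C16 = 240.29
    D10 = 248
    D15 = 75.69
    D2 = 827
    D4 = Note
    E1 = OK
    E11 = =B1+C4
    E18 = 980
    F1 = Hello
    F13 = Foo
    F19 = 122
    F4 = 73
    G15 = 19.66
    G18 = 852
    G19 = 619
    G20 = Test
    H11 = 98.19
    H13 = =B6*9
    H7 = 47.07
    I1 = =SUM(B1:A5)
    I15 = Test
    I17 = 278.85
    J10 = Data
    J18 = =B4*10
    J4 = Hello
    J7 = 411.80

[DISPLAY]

━━━━━━━━━━━━━━━━┓                     
iewer           ┃                     
────┏━━━━━━━━━━━━━━━━━━━━━━━━━━━━━━━━━
name┃ Spreadsheet                     
exam┠─────────────────────────────────
3@ex┃A1: =AVERAGE(C1:C3)              
exam┃       A       B       C       D 
@exa┃---------------------------------
7@ex┃  1      [0]       0       0     
6@ex┃  2        0       0       0     
exam┃  3        0       0       0     
━━━━┃  4        0       0       0Note 
    ┃  5        0       0       0     
    ┃  6        0       0       0     
    ┃  7        0       0       0     
    ┃  8        0       0       0     
    ┃  9        0       0       0     


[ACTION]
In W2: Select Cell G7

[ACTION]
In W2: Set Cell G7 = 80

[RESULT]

━━━━━━━━━━━━━━━━┓                     
iewer           ┃                     
────┏━━━━━━━━━━━━━━━━━━━━━━━━━━━━━━━━━
name┃ Spreadsheet                     
exam┠─────────────────────────────────
3@ex┃G7: 80                           
exam┃       A       B       C       D 
@exa┃---------------------------------
7@ex┃  1        0       0       0     
6@ex┃  2        0       0       0     
exam┃  3        0       0       0     
━━━━┃  4        0       0       0Note 
    ┃  5        0       0       0     
    ┃  6        0       0       0     
    ┃  7        0       0       0     
    ┃  8        0       0       0     
    ┃  9        0       0       0     


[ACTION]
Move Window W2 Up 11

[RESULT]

━━━━┏━━━━━━━━━━━━━━━━━━━━━━━━━━━━━━━━━
iewe┃ Spreadsheet                     
────┠─────────────────────────────────
name┃G7: 80                           
exam┃       A       B       C       D 
3@ex┃---------------------------------
exam┃  1        0       0       0     
@exa┃  2        0       0       0     
7@ex┃  3        0       0       0     
6@ex┃  4        0       0       0Note 
exam┃  5        0       0       0     
━━━━┃  6        0       0       0     
    ┃  7        0       0       0     
    ┃  8        0       0       0     
    ┃  9        0       0       0     
    ┃ 10        0       0       0     
    ┃ 11        0       0       0     


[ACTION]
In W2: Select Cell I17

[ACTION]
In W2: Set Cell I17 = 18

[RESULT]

━━━━┏━━━━━━━━━━━━━━━━━━━━━━━━━━━━━━━━━
iewe┃ Spreadsheet                     
────┠─────────────────────────────────
name┃I17: 18                          
exam┃       A       B       C       D 
3@ex┃---------------------------------
exam┃  1        0       0       0     
@exa┃  2        0       0       0     
7@ex┃  3        0       0       0     
6@ex┃  4        0       0       0Note 
exam┃  5        0       0       0     
━━━━┃  6        0       0       0     
    ┃  7        0       0       0     
    ┃  8        0       0       0     
    ┃  9        0       0       0     
    ┃ 10        0       0       0     
    ┃ 11        0       0       0     


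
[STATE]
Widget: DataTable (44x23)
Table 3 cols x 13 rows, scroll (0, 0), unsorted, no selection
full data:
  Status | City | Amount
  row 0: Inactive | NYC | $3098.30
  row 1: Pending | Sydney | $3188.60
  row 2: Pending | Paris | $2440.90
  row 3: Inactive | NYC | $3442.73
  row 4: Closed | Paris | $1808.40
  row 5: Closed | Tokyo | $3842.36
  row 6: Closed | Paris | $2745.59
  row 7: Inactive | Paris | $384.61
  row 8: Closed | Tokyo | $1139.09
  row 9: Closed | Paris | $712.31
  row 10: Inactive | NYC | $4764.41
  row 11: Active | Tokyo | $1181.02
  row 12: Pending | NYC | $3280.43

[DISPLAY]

Status  │City  │Amount                      
────────┼──────┼────────                    
Inactive│NYC   │$3098.30                    
Pending │Sydney│$3188.60                    
Pending │Paris │$2440.90                    
Inactive│NYC   │$3442.73                    
Closed  │Paris │$1808.40                    
Closed  │Tokyo │$3842.36                    
Closed  │Paris │$2745.59                    
Inactive│Paris │$384.61                     
Closed  │Tokyo │$1139.09                    
Closed  │Paris │$712.31                     
Inactive│NYC   │$4764.41                    
Active  │Tokyo │$1181.02                    
Pending │NYC   │$3280.43                    
                                            
                                            
                                            
                                            
                                            
                                            
                                            
                                            


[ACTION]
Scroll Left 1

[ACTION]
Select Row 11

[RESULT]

Status  │City  │Amount                      
────────┼──────┼────────                    
Inactive│NYC   │$3098.30                    
Pending │Sydney│$3188.60                    
Pending │Paris │$2440.90                    
Inactive│NYC   │$3442.73                    
Closed  │Paris │$1808.40                    
Closed  │Tokyo │$3842.36                    
Closed  │Paris │$2745.59                    
Inactive│Paris │$384.61                     
Closed  │Tokyo │$1139.09                    
Closed  │Paris │$712.31                     
Inactive│NYC   │$4764.41                    
>ctive  │Tokyo │$1181.02                    
Pending │NYC   │$3280.43                    
                                            
                                            
                                            
                                            
                                            
                                            
                                            
                                            


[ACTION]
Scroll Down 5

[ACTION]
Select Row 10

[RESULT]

Status  │City  │Amount                      
────────┼──────┼────────                    
Inactive│NYC   │$3098.30                    
Pending │Sydney│$3188.60                    
Pending │Paris │$2440.90                    
Inactive│NYC   │$3442.73                    
Closed  │Paris │$1808.40                    
Closed  │Tokyo │$3842.36                    
Closed  │Paris │$2745.59                    
Inactive│Paris │$384.61                     
Closed  │Tokyo │$1139.09                    
Closed  │Paris │$712.31                     
>nactive│NYC   │$4764.41                    
Active  │Tokyo │$1181.02                    
Pending │NYC   │$3280.43                    
                                            
                                            
                                            
                                            
                                            
                                            
                                            
                                            


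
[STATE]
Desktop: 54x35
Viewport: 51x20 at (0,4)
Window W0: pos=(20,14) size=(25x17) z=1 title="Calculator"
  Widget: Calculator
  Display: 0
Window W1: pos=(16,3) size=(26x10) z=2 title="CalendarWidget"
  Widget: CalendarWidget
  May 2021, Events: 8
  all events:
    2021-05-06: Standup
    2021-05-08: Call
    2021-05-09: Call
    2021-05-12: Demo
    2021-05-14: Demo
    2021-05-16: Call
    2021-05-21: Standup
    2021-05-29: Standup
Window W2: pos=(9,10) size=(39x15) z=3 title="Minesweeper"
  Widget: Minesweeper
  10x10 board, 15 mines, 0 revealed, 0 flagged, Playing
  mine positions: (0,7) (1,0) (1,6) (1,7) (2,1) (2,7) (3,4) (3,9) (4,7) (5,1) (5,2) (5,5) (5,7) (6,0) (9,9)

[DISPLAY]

                ┃ CalendarWidget         ┃         
                ┠────────────────────────┨         
                ┃        May 2021        ┃         
                ┃Mo Tu We Th Fr Sa Su    ┃         
                ┃                1  2    ┃         
                ┃ 3  4  5  6*  7  8*  9* ┃         
         ┏━━━━━━━━━━━━━━━━━━━━━━━━━━━━━━━━━━━━━┓   
         ┃ Minesweeper                         ┃   
         ┠─────────────────────────────────────┨   
         ┃■■■■■■■■■■                           ┃   
         ┃■■■■■■■■■■                           ┃   
         ┃■■■■■■■■■■                           ┃   
         ┃■■■■■■■■■■                           ┃   
         ┃■■■■■■■■■■                           ┃   
         ┃■■■■■■■■■■                           ┃   
         ┃■■■■■■■■■■                           ┃   
         ┃■■■■■■■■■■                           ┃   
         ┃■■■■■■■■■■                           ┃   
         ┃■■■■■■■■■■                           ┃   
         ┃                                     ┃   


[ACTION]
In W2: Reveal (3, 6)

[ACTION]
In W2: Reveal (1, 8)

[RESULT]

                ┃ CalendarWidget         ┃         
                ┠────────────────────────┨         
                ┃        May 2021        ┃         
                ┃Mo Tu We Th Fr Sa Su    ┃         
                ┃                1  2    ┃         
                ┃ 3  4  5  6*  7  8*  9* ┃         
         ┏━━━━━━━━━━━━━━━━━━━━━━━━━━━━━━━━━━━━━┓   
         ┃ Minesweeper                         ┃   
         ┠─────────────────────────────────────┨   
         ┃■■■■■■■■■■                           ┃   
         ┃■■■■■■■■3■                           ┃   
         ┃■■■■■■■■■■                           ┃   
         ┃■■■■■■2■■■                           ┃   
         ┃■■■■■■■■■■                           ┃   
         ┃■■■■■■■■■■                           ┃   
         ┃■■■■■■■■■■                           ┃   
         ┃■■■■■■■■■■                           ┃   
         ┃■■■■■■■■■■                           ┃   
         ┃■■■■■■■■■■                           ┃   
         ┃                                     ┃   


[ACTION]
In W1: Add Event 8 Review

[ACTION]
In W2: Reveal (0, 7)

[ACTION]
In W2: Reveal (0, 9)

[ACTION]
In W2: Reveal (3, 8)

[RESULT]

                ┃ CalendarWidget         ┃         
                ┠────────────────────────┨         
                ┃        May 2021        ┃         
                ┃Mo Tu We Th Fr Sa Su    ┃         
                ┃                1  2    ┃         
                ┃ 3  4  5  6*  7  8*  9* ┃         
         ┏━━━━━━━━━━━━━━━━━━━━━━━━━━━━━━━━━━━━━┓   
         ┃ Minesweeper                         ┃   
         ┠─────────────────────────────────────┨   
         ┃■■■■■■■✹■■                           ┃   
         ┃✹■■■■■✹✹3■                           ┃   
         ┃■✹■■■■■✹■■                           ┃   
         ┃■■■■✹■2■■✹                           ┃   
         ┃■■■■■■■✹■■                           ┃   
         ┃■✹✹■■✹■✹■■                           ┃   
         ┃✹■■■■■■■■■                           ┃   
         ┃■■■■■■■■■■                           ┃   
         ┃■■■■■■■■■■                           ┃   
         ┃■■■■■■■■■✹                           ┃   
         ┃                                     ┃   


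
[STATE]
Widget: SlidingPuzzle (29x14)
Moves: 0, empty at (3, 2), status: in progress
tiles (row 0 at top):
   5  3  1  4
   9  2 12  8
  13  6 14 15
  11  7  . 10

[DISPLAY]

┌────┬────┬────┬────┐        
│  5 │  3 │  1 │  4 │        
├────┼────┼────┼────┤        
│  9 │  2 │ 12 │  8 │        
├────┼────┼────┼────┤        
│ 13 │  6 │ 14 │ 15 │        
├────┼────┼────┼────┤        
│ 11 │  7 │    │ 10 │        
└────┴────┴────┴────┘        
Moves: 0                     
                             
                             
                             
                             


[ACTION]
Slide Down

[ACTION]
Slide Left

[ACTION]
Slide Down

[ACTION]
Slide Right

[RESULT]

┌────┬────┬────┬────┐        
│  5 │  3 │  1 │  4 │        
├────┼────┼────┼────┤        
│  9 │  2 │    │ 12 │        
├────┼────┼────┼────┤        
│ 13 │  6 │ 15 │  8 │        
├────┼────┼────┼────┤        
│ 11 │  7 │ 14 │ 10 │        
└────┴────┴────┴────┘        
Moves: 4                     
                             
                             
                             
                             


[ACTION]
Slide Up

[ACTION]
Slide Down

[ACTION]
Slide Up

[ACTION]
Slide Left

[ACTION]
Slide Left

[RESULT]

┌────┬────┬────┬────┐        
│  5 │  3 │  1 │  4 │        
├────┼────┼────┼────┤        
│  9 │  2 │ 15 │ 12 │        
├────┼────┼────┼────┤        
│ 13 │  6 │  8 │    │        
├────┼────┼────┼────┤        
│ 11 │  7 │ 14 │ 10 │        
└────┴────┴────┴────┘        
Moves: 8                     
                             
                             
                             
                             
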